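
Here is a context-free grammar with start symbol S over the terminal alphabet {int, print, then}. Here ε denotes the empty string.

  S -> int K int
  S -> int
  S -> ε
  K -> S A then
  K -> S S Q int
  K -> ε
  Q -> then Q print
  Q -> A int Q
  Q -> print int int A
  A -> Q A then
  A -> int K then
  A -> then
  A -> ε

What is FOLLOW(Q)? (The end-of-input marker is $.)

FIRST(S) = {ε, int}
FIRST(K) = {ε, int, print, then}  (via S A then, S S Q int)
FIRST(Q) = {int, print, then}  (via A int Q)
FIRST(A) = {ε, int, print, then}  (via Q A then)
FOLLOW(S) includes $ since S is the start symbol.
FOLLOW(S): in K->S A then, S is followed by A then with FIRST {int, print, then}; in K->S S Q int (occurrence 1), S is followed by S Q int with FIRST {int, print, then}; in K->S S Q int (occurrence 2), S is followed by Q int with FIRST {int, print, then}. Thus FOLLOW(S) = {$, int, print, then}.
FOLLOW(K): in S->int K int, K is followed by int with FIRST {int}; in A->int K then, K is followed by then with FIRST {then}. Thus FOLLOW(K) = {int, then}.
FOLLOW(Q): in K->S S Q int, Q is followed by int with FIRST {int}; in Q->then Q print, Q is followed by print with FIRST {print}; in Q->A int Q, the suffix after Q is empty (adds nothing new); in A->Q A then, Q is followed by A then with FIRST {int, print, then}. Thus FOLLOW(Q) = {int, print, then}.
FOLLOW(A): in K->S A then, A is followed by then with FIRST {then}; in Q->A int Q, A is followed by int Q with FIRST {int}; in Q->print int int A, the suffix after A is empty, so FOLLOW(A) ⊇ FOLLOW(Q) = {int, print, then}; in A->Q A then, A is followed by then with FIRST {then}. Thus FOLLOW(A) = {int, print, then}.

{int, print, then}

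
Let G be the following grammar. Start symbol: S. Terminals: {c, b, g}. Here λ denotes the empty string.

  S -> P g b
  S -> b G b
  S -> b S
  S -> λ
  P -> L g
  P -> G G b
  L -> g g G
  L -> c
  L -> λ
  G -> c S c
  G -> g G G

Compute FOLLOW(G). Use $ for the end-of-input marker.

FIRST(L) = {λ, c, g}
FIRST(G) = {c, g}
FIRST(P) = {c, g}  (via L g, G G b)
FIRST(S) = {λ, b, c, g}  (via P g b)
FOLLOW(S) includes $ since S is the start symbol.
FOLLOW(S): in S->b S, the suffix after S is empty (adds nothing new); in G->c S c, S is followed by c with FIRST {c}. Thus FOLLOW(S) = {$, c}.
FOLLOW(P): in S->P g b, P is followed by g b with FIRST {g}. Thus FOLLOW(P) = {g}.
FOLLOW(L): in P->L g, L is followed by g with FIRST {g}. Thus FOLLOW(L) = {g}.
FOLLOW(G): in S->b G b, G is followed by b with FIRST {b}; in P->G G b (occurrence 1), G is followed by G b with FIRST {c, g}; in P->G G b (occurrence 2), G is followed by b with FIRST {b}; in L->g g G, the suffix after G is empty, so FOLLOW(G) ⊇ FOLLOW(L) = {g}; in G->g G G (occurrence 1), G is followed by G with FIRST {c, g}; in G->g G G (occurrence 2), the suffix after G is empty (adds nothing new). Thus FOLLOW(G) = {b, c, g}.

{b, c, g}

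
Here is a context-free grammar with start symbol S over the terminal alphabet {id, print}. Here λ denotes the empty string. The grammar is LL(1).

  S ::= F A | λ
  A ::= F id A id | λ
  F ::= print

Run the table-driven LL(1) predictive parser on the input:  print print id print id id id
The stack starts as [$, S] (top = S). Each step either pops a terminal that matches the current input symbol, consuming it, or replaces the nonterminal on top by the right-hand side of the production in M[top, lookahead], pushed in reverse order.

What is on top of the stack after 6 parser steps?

id

     Stack            Input                            Action
  1  $ S              print print id print id id id $  expand S ::= F A
  2  $ A F            print print id print id id id $  expand F ::= print
  3  $ A print        print print id print id id id $  match print
  4  $ A              print id print id id id $        expand A ::= F id A id
  5  $ id A id F      print id print id id id $        expand F ::= print
  6  $ id A id print  print id print id id id $        match print
Stack after step 6: $ id A id (top = id).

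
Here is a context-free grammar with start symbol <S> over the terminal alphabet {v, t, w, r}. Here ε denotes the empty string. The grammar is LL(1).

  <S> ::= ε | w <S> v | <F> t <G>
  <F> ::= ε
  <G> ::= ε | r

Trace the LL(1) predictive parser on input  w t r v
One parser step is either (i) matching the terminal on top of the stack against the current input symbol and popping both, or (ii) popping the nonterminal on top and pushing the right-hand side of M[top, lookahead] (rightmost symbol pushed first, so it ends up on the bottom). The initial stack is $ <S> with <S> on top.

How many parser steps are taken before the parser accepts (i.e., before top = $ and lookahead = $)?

8

step 1: stack=$ <S>  input=w t r v $  — expand <S> ::= w <S> v
step 2: stack=$ v <S> w  input=w t r v $  — match w
step 3: stack=$ v <S>  input=t r v $  — expand <S> ::= <F> t <G>
step 4: stack=$ v <G> t <F>  input=t r v $  — expand <F> ::= ε
step 5: stack=$ v <G> t  input=t r v $  — match t
step 6: stack=$ v <G>  input=r v $  — expand <G> ::= r
step 7: stack=$ v r  input=r v $  — match r
step 8: stack=$ v  input=v $  — match v
Accept reached after 8 steps.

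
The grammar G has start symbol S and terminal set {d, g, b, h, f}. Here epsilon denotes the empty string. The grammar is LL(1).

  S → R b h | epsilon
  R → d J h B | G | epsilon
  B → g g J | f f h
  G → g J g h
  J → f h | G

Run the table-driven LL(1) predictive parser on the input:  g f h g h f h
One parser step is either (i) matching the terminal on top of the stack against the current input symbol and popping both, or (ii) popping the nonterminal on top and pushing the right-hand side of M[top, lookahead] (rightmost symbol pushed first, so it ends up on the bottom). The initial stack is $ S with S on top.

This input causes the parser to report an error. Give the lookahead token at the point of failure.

      Stack          Input            Action
   1  $ S            g f h g h f h $  expand S → R b h
   2  $ h b R        g f h g h f h $  expand R → G
   3  $ h b G        g f h g h f h $  expand G → g J g h
   4  $ h b h g J g  g f h g h f h $  match g
   5  $ h b h g J    f h g h f h $    expand J → f h
   6  $ h b h g h f  f h g h f h $    match f
   7  $ h b h g h    h g h f h $      match h
   8  $ h b h g      g h f h $        match g
   9  $ h b h        h f h $          match h
  10  $ h b          f h $            error: top is terminal b but lookahead is f

f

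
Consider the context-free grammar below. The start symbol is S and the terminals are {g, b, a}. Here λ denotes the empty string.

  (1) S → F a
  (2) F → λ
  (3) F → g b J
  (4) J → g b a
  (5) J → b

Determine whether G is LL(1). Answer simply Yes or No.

FIRST(S) = {a, g}
FIRST(F) = {λ, g}
FIRST(J) = {b, g}
FOLLOW(S) = {$}
FOLLOW(F) = {a}
FOLLOW(J) = {a}
Each cell of M receives at most one production.

Yes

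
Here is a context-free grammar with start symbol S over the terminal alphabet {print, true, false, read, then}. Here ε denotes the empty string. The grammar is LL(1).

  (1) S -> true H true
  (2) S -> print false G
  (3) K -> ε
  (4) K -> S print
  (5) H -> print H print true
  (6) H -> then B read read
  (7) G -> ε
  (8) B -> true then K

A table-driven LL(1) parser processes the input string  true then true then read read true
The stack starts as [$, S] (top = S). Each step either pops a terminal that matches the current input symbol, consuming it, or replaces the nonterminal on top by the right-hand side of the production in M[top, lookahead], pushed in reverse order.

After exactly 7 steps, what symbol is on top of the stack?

     Stack                         Input                                 Action
  1  $ S                           true then true then read read true $  expand S -> true H true
  2  $ true H true                 true then true then read read true $  match true
  3  $ true H                      then true then read read true $       expand H -> then B read read
  4  $ true read read B then       then true then read read true $       match then
  5  $ true read read B            true then read read true $            expand B -> true then K
  6  $ true read read K then true  true then read read true $            match true
  7  $ true read read K then       then read read true $                 match then
Stack after step 7: $ true read read K (top = K).

K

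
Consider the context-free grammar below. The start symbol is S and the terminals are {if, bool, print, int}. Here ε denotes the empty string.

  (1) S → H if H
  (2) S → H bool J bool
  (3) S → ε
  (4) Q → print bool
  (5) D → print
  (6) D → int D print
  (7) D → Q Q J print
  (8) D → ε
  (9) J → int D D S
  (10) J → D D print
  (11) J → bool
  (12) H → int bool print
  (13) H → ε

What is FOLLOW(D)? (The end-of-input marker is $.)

FIRST(Q) = {print}
FIRST(H) = {ε, int}
FIRST(S) = {ε, bool, if, int}  (via H if H, H bool J bool)
FIRST(D) = {ε, int, print}  (via Q Q J print)
FIRST(J) = {bool, int, print}  (via D D print)
FOLLOW(S) includes $ since S is the start symbol.
FOLLOW(Q): in D→Q Q J print (occurrence 1), Q is followed by Q J print with FIRST {print}; in D→Q Q J print (occurrence 2), Q is followed by J print with FIRST {bool, int, print}. Thus FOLLOW(Q) = {bool, int, print}.
FOLLOW(J): in S→H bool J bool, J is followed by bool with FIRST {bool}; in D→Q Q J print, J is followed by print with FIRST {print}. Thus FOLLOW(J) = {bool, print}.
FOLLOW(S): in J→int D D S, the suffix after S is empty, so FOLLOW(S) ⊇ FOLLOW(J) = {bool, print}. Thus FOLLOW(S) = {$, bool, print}.
FOLLOW(D): in D→int D print, D is followed by print with FIRST {print}; in J→int D D S (occurrence 1), D is followed by D S with FIRST {ε, bool, if, int, print}; in J→int D D S (occurrence 1), the suffix after D is nullable, so FOLLOW(D) ⊇ FOLLOW(J) = {bool, print}; in J→int D D S (occurrence 2), D is followed by S with FIRST {ε, bool, if, int}; in J→int D D S (occurrence 2), the suffix after D is nullable, so FOLLOW(D) ⊇ FOLLOW(J) = {bool, print}; in J→D D print (occurrence 1), D is followed by D print with FIRST {int, print}; in J→D D print (occurrence 2), D is followed by print with FIRST {print}. Thus FOLLOW(D) = {bool, if, int, print}.
FOLLOW(H): in S→H if H (occurrence 1), H is followed by if H with FIRST {if}; in S→H if H (occurrence 2), the suffix after H is empty, so FOLLOW(H) ⊇ FOLLOW(S) = {$, bool, print}; in S→H bool J bool, H is followed by bool J bool with FIRST {bool}. Thus FOLLOW(H) = {$, bool, if, print}.

{bool, if, int, print}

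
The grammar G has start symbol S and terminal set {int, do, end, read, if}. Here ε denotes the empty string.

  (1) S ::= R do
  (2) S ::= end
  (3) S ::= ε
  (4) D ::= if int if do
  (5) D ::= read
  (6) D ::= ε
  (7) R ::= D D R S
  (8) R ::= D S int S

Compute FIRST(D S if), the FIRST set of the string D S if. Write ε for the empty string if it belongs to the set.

{end, if, int, read}

FIRST(D) = {ε, if, read}
FIRST(S) = {ε, end, if, int, read}  (via R do)
FIRST(R) = {end, if, int, read}  (via D D R S, D S int S)
FIRST(D S if): take FIRST of each symbol in turn, carrying on past any symbol whose FIRST contains ε; result {end, if, int, read}.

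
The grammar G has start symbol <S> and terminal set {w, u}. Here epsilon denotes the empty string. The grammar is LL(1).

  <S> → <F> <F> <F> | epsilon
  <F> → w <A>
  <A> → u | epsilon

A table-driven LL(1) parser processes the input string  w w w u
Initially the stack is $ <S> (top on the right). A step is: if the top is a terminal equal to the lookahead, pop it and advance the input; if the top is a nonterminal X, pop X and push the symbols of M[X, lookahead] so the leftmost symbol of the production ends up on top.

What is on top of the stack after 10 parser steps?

u

step 1: stack=$ <S>  input=w w w u $  — expand <S> → <F> <F> <F>
step 2: stack=$ <F> <F> <F>  input=w w w u $  — expand <F> → w <A>
step 3: stack=$ <F> <F> <A> w  input=w w w u $  — match w
step 4: stack=$ <F> <F> <A>  input=w w u $  — expand <A> → epsilon
step 5: stack=$ <F> <F>  input=w w u $  — expand <F> → w <A>
step 6: stack=$ <F> <A> w  input=w w u $  — match w
step 7: stack=$ <F> <A>  input=w u $  — expand <A> → epsilon
step 8: stack=$ <F>  input=w u $  — expand <F> → w <A>
step 9: stack=$ <A> w  input=w u $  — match w
step 10: stack=$ <A>  input=u $  — expand <A> → u
Stack after step 10: $ u (top = u).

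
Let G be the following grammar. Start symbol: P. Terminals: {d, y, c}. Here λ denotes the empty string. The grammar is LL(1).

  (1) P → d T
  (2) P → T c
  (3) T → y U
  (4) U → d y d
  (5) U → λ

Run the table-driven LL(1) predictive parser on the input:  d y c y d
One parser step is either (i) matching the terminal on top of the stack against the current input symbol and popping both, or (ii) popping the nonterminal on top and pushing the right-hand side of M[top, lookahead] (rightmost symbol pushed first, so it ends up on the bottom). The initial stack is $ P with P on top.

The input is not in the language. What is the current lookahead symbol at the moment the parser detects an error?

     Stack  Input        Action
  1  $ P    d y c y d $  expand P → d T
  2  $ T d  d y c y d $  match d
  3  $ T    y c y d $    expand T → y U
  4  $ U y  y c y d $    match y
  5  $ U    c y d $      expand U → λ
  6  $      c y d $      error: stack empty but input remains

c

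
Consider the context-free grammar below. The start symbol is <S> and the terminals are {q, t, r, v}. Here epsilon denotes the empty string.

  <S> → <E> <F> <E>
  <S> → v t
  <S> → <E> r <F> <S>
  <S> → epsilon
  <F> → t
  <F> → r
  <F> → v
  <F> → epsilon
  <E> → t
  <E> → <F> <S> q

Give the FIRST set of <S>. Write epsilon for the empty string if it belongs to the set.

{epsilon, q, r, t, v}

FIRST(<F>) = {epsilon, r, t, v}
FIRST(<S>) = {epsilon, q, r, t, v}  (via <E> <F> <E>, <E> r <F> <S>)
FIRST(<E>) = {q, r, t, v}  (via <F> <S> q)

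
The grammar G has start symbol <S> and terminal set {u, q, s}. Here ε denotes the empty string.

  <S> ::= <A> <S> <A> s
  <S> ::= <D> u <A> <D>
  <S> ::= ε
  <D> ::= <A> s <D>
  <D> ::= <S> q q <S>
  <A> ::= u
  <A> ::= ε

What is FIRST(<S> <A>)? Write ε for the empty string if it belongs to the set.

{ε, q, s, u}

FIRST(<A>): from <A>::=u we get {u}; from <A>::=ε we get {ε}. So FIRST(<A>) = {ε, u}.
FIRST(<S>): from <S>::=<A> <S> <A> s we get {q, s, u}; from <S>::=<D> u <A> <D> we get {q, s, u}; from <S>::=ε we get {ε}. So FIRST(<S>) = {ε, q, s, u}.
FIRST(<D>): from <D>::=<A> s <D> we get {s, u}; from <D>::=<S> q q <S> we get {q, s, u}. So FIRST(<D>) = {q, s, u}.
FIRST(<S> <A>): take FIRST of each symbol in turn, carrying on past any symbol whose FIRST contains ε; result {ε, q, s, u}.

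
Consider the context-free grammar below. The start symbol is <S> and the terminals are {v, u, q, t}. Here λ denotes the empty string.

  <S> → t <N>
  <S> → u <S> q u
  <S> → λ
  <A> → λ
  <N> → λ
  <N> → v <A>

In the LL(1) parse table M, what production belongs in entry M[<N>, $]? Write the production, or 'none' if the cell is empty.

FIRST(<S>): from <S>→t <N> we get {t}; from <S>→u <S> q u we get {u}; from <S>→λ we get {λ}. So FIRST(<S>) = {λ, t, u}.
FIRST(<A>): from <A>→λ we get {λ}. So FIRST(<A>) = {λ}.
FIRST(<N>): from <N>→λ we get {λ}; from <N>→v <A> we get {v}. So FIRST(<N>) = {λ, v}.
FOLLOW(<S>) includes $ since <S> is the start symbol.
FOLLOW(<S>): in <S>→u <S> q u, <S> is followed by q u with FIRST {q}. Thus FOLLOW(<S>) = {$, q}.
FOLLOW(<N>): in <S>→t <N>, the suffix after <N> is empty, so FOLLOW(<N>) ⊇ FOLLOW(<S>) = {$, q}. Thus FOLLOW(<N>) = {$, q}.
For <N> → λ: FIRST(λ) = {λ}, so it goes in M[<N>, t] for t ∈ {}; since λ ∈ FIRST, also for every t ∈ FOLLOW(<N>) = {$, q}.
For <N> → v <A>: FIRST(v <A>) = {v}, so it goes in M[<N>, t] for t ∈ {v}.

<N> → λ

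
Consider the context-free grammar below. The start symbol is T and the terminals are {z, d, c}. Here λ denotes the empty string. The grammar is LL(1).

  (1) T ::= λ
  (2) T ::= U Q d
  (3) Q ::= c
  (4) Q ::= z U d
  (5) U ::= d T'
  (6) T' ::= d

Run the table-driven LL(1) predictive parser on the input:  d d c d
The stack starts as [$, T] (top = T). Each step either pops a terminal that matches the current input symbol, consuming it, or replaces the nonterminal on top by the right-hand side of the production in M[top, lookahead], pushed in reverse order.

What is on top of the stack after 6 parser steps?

step 1: stack=$ T  input=d d c d $  — expand T ::= U Q d
step 2: stack=$ d Q U  input=d d c d $  — expand U ::= d T'
step 3: stack=$ d Q T' d  input=d d c d $  — match d
step 4: stack=$ d Q T'  input=d c d $  — expand T' ::= d
step 5: stack=$ d Q d  input=d c d $  — match d
step 6: stack=$ d Q  input=c d $  — expand Q ::= c
Stack after step 6: $ d c (top = c).

c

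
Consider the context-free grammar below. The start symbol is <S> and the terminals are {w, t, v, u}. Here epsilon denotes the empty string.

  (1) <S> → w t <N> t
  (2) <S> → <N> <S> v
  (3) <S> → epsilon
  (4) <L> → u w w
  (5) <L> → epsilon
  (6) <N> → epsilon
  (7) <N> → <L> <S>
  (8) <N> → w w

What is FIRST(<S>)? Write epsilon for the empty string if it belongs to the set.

{epsilon, u, v, w}

FIRST(<L>) = {epsilon, u}
FIRST(<S>) = {epsilon, u, v, w}  (via <N> <S> v)
FIRST(<N>) = {epsilon, u, v, w}  (via <L> <S>)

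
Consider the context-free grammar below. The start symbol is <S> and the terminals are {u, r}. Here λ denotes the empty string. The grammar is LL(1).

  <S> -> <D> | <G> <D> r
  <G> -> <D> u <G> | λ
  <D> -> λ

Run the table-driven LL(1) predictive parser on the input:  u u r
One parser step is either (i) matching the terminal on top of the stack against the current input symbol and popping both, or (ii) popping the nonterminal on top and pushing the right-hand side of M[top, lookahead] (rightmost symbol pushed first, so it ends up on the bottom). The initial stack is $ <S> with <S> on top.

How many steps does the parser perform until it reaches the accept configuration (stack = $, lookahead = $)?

step 1: stack=$ <S>  input=u u r $  — expand <S> -> <G> <D> r
step 2: stack=$ r <D> <G>  input=u u r $  — expand <G> -> <D> u <G>
step 3: stack=$ r <D> <G> u <D>  input=u u r $  — expand <D> -> λ
step 4: stack=$ r <D> <G> u  input=u u r $  — match u
step 5: stack=$ r <D> <G>  input=u r $  — expand <G> -> <D> u <G>
step 6: stack=$ r <D> <G> u <D>  input=u r $  — expand <D> -> λ
step 7: stack=$ r <D> <G> u  input=u r $  — match u
step 8: stack=$ r <D> <G>  input=r $  — expand <G> -> λ
step 9: stack=$ r <D>  input=r $  — expand <D> -> λ
step 10: stack=$ r  input=r $  — match r
Accept reached after 10 steps.

10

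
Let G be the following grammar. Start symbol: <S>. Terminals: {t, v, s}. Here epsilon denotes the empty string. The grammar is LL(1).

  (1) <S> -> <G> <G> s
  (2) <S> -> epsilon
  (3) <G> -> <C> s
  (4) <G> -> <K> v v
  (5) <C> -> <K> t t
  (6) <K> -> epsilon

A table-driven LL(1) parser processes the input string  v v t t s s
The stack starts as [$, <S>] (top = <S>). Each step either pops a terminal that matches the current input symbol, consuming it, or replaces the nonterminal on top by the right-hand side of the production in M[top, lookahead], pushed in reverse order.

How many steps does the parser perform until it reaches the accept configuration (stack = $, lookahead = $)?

12

step 1: stack=$ <S>  input=v v t t s s $  — expand <S> -> <G> <G> s
step 2: stack=$ s <G> <G>  input=v v t t s s $  — expand <G> -> <K> v v
step 3: stack=$ s <G> v v <K>  input=v v t t s s $  — expand <K> -> epsilon
step 4: stack=$ s <G> v v  input=v v t t s s $  — match v
step 5: stack=$ s <G> v  input=v t t s s $  — match v
step 6: stack=$ s <G>  input=t t s s $  — expand <G> -> <C> s
step 7: stack=$ s s <C>  input=t t s s $  — expand <C> -> <K> t t
step 8: stack=$ s s t t <K>  input=t t s s $  — expand <K> -> epsilon
step 9: stack=$ s s t t  input=t t s s $  — match t
step 10: stack=$ s s t  input=t s s $  — match t
step 11: stack=$ s s  input=s s $  — match s
step 12: stack=$ s  input=s $  — match s
Accept reached after 12 steps.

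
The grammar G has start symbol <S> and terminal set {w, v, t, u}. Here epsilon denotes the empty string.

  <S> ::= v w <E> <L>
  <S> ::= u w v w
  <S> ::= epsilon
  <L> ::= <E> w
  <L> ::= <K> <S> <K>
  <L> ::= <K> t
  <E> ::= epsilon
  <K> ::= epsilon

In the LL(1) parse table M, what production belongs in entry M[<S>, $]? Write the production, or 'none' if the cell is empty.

<S> ::= epsilon

FIRST(<S>) = {epsilon, u, v}
FIRST(<E>) = {epsilon}
FIRST(<K>) = {epsilon}
FIRST(<L>) = {epsilon, t, u, v, w}  (via <E> w, <K> <S> <K>, <K> t)
FOLLOW(<S>) includes $ since <S> is the start symbol.
FOLLOW(<S>): in <L>::=<K> <S> <K>, <S> is followed by <K> with FIRST {epsilon}; in <L>::=<K> <S> <K>, the suffix after <S> is nullable, so FOLLOW(<S>) ⊇ FOLLOW(<L>) = {$}. Thus FOLLOW(<S>) = {$}.
FOLLOW(<L>): in <S>::=v w <E> <L>, the suffix after <L> is empty, so FOLLOW(<L>) ⊇ FOLLOW(<S>) = {$}. Thus FOLLOW(<L>) = {$}.
For <S> ::= v w <E> <L>: FIRST(v w <E> <L>) = {v}, so it goes in M[<S>, t] for t ∈ {v}.
For <S> ::= u w v w: FIRST(u w v w) = {u}, so it goes in M[<S>, t] for t ∈ {u}.
For <S> ::= epsilon: FIRST(epsilon) = {epsilon}, so it goes in M[<S>, t] for t ∈ {}; since epsilon ∈ FIRST, also for every t ∈ FOLLOW(<S>) = {$}.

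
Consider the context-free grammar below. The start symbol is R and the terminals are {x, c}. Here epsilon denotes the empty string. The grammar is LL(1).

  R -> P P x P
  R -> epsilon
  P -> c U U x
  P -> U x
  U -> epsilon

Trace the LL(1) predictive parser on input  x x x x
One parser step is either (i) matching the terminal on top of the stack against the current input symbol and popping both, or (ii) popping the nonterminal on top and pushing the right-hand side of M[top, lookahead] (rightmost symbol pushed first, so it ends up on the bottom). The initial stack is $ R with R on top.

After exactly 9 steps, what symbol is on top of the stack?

     Stack        Input      Action
  1  $ R          x x x x $  expand R -> P P x P
  2  $ P x P P    x x x x $  expand P -> U x
  3  $ P x P x U  x x x x $  expand U -> epsilon
  4  $ P x P x    x x x x $  match x
  5  $ P x P      x x x $    expand P -> U x
  6  $ P x x U    x x x $    expand U -> epsilon
  7  $ P x x      x x x $    match x
  8  $ P x        x x $      match x
  9  $ P          x $        expand P -> U x
Stack after step 9: $ x U (top = U).

U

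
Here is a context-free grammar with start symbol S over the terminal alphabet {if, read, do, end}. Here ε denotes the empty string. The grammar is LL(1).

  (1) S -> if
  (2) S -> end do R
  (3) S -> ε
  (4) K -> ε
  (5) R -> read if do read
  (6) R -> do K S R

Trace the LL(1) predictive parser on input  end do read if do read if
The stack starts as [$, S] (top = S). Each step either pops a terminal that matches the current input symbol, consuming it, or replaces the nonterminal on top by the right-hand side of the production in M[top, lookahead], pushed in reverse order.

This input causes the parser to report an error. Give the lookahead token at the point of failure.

     Stack              Input                        Action
  1  $ S                end do read if do read if $  expand S -> end do R
  2  $ R do end         end do read if do read if $  match end
  3  $ R do             do read if do read if $      match do
  4  $ R                read if do read if $         expand R -> read if do read
  5  $ read do if read  read if do read if $         match read
  6  $ read do if       if do read if $              match if
  7  $ read do          do read if $                 match do
  8  $ read             read if $                    match read
  9  $                  if $                         error: stack empty but input remains

if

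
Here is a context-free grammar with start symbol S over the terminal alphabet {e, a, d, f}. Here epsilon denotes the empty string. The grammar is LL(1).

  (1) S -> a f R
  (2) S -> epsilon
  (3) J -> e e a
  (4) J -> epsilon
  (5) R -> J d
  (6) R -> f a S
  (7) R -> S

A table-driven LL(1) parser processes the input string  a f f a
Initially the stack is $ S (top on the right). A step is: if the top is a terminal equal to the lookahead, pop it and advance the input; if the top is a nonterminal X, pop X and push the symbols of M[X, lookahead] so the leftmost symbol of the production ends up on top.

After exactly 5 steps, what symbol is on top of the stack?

step 1: stack=$ S  input=a f f a $  — expand S -> a f R
step 2: stack=$ R f a  input=a f f a $  — match a
step 3: stack=$ R f  input=f f a $  — match f
step 4: stack=$ R  input=f a $  — expand R -> f a S
step 5: stack=$ S a f  input=f a $  — match f
Stack after step 5: $ S a (top = a).

a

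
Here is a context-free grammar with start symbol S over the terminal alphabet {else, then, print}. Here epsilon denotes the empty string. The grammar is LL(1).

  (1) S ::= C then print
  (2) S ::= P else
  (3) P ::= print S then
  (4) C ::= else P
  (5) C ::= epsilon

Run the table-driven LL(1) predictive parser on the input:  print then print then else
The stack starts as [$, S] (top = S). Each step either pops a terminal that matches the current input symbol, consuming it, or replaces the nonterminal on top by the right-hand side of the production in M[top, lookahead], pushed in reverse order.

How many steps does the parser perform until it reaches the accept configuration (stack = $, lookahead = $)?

9

     Stack                     Input                         Action
  1  $ S                       print then print then else $  expand S ::= P else
  2  $ else P                  print then print then else $  expand P ::= print S then
  3  $ else then S print       print then print then else $  match print
  4  $ else then S             then print then else $        expand S ::= C then print
  5  $ else then print then C  then print then else $        expand C ::= epsilon
  6  $ else then print then    then print then else $        match then
  7  $ else then print         print then else $             match print
  8  $ else then               then else $                   match then
  9  $ else                    else $                        match else
Accept reached after 9 steps.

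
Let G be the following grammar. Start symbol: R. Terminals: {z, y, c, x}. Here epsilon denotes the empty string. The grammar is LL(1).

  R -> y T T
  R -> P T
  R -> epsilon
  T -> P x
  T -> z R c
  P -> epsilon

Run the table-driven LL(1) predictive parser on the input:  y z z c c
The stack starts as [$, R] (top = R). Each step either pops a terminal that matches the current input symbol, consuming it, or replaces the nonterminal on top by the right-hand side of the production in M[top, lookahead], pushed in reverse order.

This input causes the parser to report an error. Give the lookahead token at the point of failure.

      Stack        Input        Action
   1  $ R          y z z c c $  expand R -> y T T
   2  $ T T y      y z z c c $  match y
   3  $ T T        z z c c $    expand T -> z R c
   4  $ T c R z    z z c c $    match z
   5  $ T c R      z c c $      expand R -> P T
   6  $ T c T P    z c c $      expand P -> epsilon
   7  $ T c T      z c c $      expand T -> z R c
   8  $ T c c R z  z c c $      match z
   9  $ T c c R    c c $        expand R -> epsilon
  10  $ T c c      c c $        match c
  11  $ T c        c $          match c
  12  $ T          $            error: M[T, $] is empty

$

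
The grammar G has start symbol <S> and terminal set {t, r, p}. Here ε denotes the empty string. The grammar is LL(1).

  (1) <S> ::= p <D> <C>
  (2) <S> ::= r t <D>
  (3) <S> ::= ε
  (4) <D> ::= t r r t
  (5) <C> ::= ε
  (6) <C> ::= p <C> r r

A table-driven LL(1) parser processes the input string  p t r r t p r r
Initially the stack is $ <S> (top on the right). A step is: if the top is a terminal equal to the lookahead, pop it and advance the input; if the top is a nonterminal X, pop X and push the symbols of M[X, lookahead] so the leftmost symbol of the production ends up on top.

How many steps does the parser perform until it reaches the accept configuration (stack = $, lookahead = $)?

step 1: stack=$ <S>  input=p t r r t p r r $  — expand <S> ::= p <D> <C>
step 2: stack=$ <C> <D> p  input=p t r r t p r r $  — match p
step 3: stack=$ <C> <D>  input=t r r t p r r $  — expand <D> ::= t r r t
step 4: stack=$ <C> t r r t  input=t r r t p r r $  — match t
step 5: stack=$ <C> t r r  input=r r t p r r $  — match r
step 6: stack=$ <C> t r  input=r t p r r $  — match r
step 7: stack=$ <C> t  input=t p r r $  — match t
step 8: stack=$ <C>  input=p r r $  — expand <C> ::= p <C> r r
step 9: stack=$ r r <C> p  input=p r r $  — match p
step 10: stack=$ r r <C>  input=r r $  — expand <C> ::= ε
step 11: stack=$ r r  input=r r $  — match r
step 12: stack=$ r  input=r $  — match r
Accept reached after 12 steps.

12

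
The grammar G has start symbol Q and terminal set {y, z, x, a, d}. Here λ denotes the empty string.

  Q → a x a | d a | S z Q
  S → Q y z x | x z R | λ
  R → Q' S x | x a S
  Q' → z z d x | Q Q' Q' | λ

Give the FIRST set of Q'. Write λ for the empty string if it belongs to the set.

{λ, a, d, x, z}

FIRST(Q) = {a, d, x, z}  (via S z Q)
FIRST(S) = {λ, a, d, x, z}  (via Q y z x)
FIRST(Q') = {λ, a, d, x, z}  (via Q Q' Q')
FIRST(R) = {a, d, x, z}  (via Q' S x)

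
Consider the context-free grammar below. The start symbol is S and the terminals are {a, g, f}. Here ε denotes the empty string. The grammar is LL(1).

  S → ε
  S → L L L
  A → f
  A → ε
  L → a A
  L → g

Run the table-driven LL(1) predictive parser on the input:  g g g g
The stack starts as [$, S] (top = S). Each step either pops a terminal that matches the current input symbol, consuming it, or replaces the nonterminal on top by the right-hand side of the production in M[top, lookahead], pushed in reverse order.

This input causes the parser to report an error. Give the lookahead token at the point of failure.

step 1: stack=$ S  input=g g g g $  — expand S → L L L
step 2: stack=$ L L L  input=g g g g $  — expand L → g
step 3: stack=$ L L g  input=g g g g $  — match g
step 4: stack=$ L L  input=g g g $  — expand L → g
step 5: stack=$ L g  input=g g g $  — match g
step 6: stack=$ L  input=g g $  — expand L → g
step 7: stack=$ g  input=g g $  — match g
step 8: stack=$  input=g $  — error: stack empty but input remains

g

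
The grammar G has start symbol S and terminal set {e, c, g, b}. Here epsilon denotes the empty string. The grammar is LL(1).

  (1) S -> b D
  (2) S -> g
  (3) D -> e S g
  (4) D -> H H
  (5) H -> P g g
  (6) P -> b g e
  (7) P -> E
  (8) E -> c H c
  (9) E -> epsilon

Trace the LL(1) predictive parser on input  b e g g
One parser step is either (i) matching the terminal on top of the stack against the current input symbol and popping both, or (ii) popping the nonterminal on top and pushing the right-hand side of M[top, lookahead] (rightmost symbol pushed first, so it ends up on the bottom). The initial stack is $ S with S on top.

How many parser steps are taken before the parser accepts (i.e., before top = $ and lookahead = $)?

     Stack    Input      Action
  1  $ S      b e g g $  expand S -> b D
  2  $ D b    b e g g $  match b
  3  $ D      e g g $    expand D -> e S g
  4  $ g S e  e g g $    match e
  5  $ g S    g g $      expand S -> g
  6  $ g g    g g $      match g
  7  $ g      g $        match g
Accept reached after 7 steps.

7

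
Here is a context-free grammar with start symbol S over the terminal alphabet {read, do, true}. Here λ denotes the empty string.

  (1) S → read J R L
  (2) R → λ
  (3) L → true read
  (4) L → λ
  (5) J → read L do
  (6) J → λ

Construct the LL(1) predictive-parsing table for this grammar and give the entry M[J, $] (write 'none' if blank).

J → λ

FIRST(S): from S→read J R L we get {read}. So FIRST(S) = {read}.
FIRST(R): from R→λ we get {λ}. So FIRST(R) = {λ}.
FIRST(L): from L→true read we get {true}; from L→λ we get {λ}. So FIRST(L) = {λ, true}.
FIRST(J): from J→read L do we get {read}; from J→λ we get {λ}. So FIRST(J) = {λ, read}.
FOLLOW(S) includes $ since S is the start symbol.
FOLLOW(S): S appears on no right-hand side. Thus FOLLOW(S) = {$}.
FOLLOW(J): in S→read J R L, J is followed by R L with FIRST {λ, true}; in S→read J R L, the suffix after J is nullable, so FOLLOW(J) ⊇ FOLLOW(S) = {$}. Thus FOLLOW(J) = {$, true}.
For J → read L do: FIRST(read L do) = {read}, so it goes in M[J, t] for t ∈ {read}.
For J → λ: FIRST(λ) = {λ}, so it goes in M[J, t] for t ∈ {}; since λ ∈ FIRST, also for every t ∈ FOLLOW(J) = {$, true}.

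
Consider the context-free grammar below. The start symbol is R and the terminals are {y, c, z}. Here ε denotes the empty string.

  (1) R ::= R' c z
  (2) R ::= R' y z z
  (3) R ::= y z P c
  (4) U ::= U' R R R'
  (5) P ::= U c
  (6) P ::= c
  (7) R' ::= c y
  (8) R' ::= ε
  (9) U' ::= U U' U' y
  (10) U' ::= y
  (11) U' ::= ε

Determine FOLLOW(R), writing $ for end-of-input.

{$, c, y}

FIRST(R') = {ε, c}
FIRST(R) = {c, y}  (via R' c z, R' y z z)
FIRST(U) = {c, y}  (via U' R R R')
FIRST(P) = {c, y}  (via U c)
FIRST(U') = {ε, c, y}  (via U U' U' y)
FOLLOW(R) includes $ since R is the start symbol.
FOLLOW(U): in P::=U c, U is followed by c with FIRST {c}; in U'::=U U' U' y, U is followed by U' U' y with FIRST {c, y}. Thus FOLLOW(U) = {c, y}.
FOLLOW(R): in U::=U' R R R' (occurrence 1), R is followed by R R' with FIRST {c, y}; in U::=U' R R R' (occurrence 2), R is followed by R' with FIRST {ε, c}; in U::=U' R R R' (occurrence 2), the suffix after R is nullable, so FOLLOW(R) ⊇ FOLLOW(U) = {c, y}. Thus FOLLOW(R) = {$, c, y}.
FOLLOW(P): in R::=y z P c, P is followed by c with FIRST {c}. Thus FOLLOW(P) = {c}.
FOLLOW(R'): in R::=R' c z, R' is followed by c z with FIRST {c}; in R::=R' y z z, R' is followed by y z z with FIRST {y}; in U::=U' R R R', the suffix after R' is empty, so FOLLOW(R') ⊇ FOLLOW(U) = {c, y}. Thus FOLLOW(R') = {c, y}.
FOLLOW(U'): in U::=U' R R R', U' is followed by R R R' with FIRST {c, y}; in U'::=U U' U' y (occurrence 1), U' is followed by U' y with FIRST {c, y}; in U'::=U U' U' y (occurrence 2), U' is followed by y with FIRST {y}. Thus FOLLOW(U') = {c, y}.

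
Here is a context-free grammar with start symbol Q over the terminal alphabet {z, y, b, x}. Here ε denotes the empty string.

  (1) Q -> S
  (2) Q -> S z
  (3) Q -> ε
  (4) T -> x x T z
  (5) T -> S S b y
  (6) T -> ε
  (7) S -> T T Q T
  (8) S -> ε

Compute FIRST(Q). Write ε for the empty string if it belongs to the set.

FIRST(Q): from Q->S we get {ε, b, x, z}; from Q->S z we get {b, x, z}; from Q->ε we get {ε}. So FIRST(Q) = {ε, b, x, z}.
FIRST(T): from T->x x T z we get {x}; from T->S S b y we get {b, x, z}; from T->ε we get {ε}. So FIRST(T) = {ε, b, x, z}.
FIRST(S): from S->T T Q T we get {ε, b, x, z}; from S->ε we get {ε}. So FIRST(S) = {ε, b, x, z}.

{ε, b, x, z}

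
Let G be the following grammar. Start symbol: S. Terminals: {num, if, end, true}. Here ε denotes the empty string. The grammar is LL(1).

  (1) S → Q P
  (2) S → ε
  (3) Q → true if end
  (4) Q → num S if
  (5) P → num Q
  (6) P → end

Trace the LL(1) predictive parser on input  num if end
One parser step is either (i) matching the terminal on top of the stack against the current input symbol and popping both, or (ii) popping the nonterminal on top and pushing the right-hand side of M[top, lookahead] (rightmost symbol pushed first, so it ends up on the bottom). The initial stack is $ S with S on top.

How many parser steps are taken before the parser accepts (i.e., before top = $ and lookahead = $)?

     Stack         Input         Action
  1  $ S           num if end $  expand S → Q P
  2  $ P Q         num if end $  expand Q → num S if
  3  $ P if S num  num if end $  match num
  4  $ P if S      if end $      expand S → ε
  5  $ P if        if end $      match if
  6  $ P           end $         expand P → end
  7  $ end         end $         match end
Accept reached after 7 steps.

7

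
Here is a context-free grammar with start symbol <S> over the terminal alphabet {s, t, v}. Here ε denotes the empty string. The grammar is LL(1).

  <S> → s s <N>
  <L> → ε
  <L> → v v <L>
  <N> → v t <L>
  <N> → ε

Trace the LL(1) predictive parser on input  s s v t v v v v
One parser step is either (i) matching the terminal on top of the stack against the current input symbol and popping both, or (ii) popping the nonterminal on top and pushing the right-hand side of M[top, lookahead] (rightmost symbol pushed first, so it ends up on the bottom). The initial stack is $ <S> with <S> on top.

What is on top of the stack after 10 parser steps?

v

step 1: stack=$ <S>  input=s s v t v v v v $  — expand <S> → s s <N>
step 2: stack=$ <N> s s  input=s s v t v v v v $  — match s
step 3: stack=$ <N> s  input=s v t v v v v $  — match s
step 4: stack=$ <N>  input=v t v v v v $  — expand <N> → v t <L>
step 5: stack=$ <L> t v  input=v t v v v v $  — match v
step 6: stack=$ <L> t  input=t v v v v $  — match t
step 7: stack=$ <L>  input=v v v v $  — expand <L> → v v <L>
step 8: stack=$ <L> v v  input=v v v v $  — match v
step 9: stack=$ <L> v  input=v v v $  — match v
step 10: stack=$ <L>  input=v v $  — expand <L> → v v <L>
Stack after step 10: $ <L> v v (top = v).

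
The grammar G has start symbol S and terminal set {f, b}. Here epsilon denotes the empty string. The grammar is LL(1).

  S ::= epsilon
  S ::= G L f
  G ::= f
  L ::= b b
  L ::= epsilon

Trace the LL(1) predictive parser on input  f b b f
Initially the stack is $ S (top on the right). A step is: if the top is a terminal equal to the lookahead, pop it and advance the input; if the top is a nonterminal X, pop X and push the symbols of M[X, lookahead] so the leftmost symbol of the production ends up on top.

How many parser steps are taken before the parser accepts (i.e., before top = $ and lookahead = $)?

7

step 1: stack=$ S  input=f b b f $  — expand S ::= G L f
step 2: stack=$ f L G  input=f b b f $  — expand G ::= f
step 3: stack=$ f L f  input=f b b f $  — match f
step 4: stack=$ f L  input=b b f $  — expand L ::= b b
step 5: stack=$ f b b  input=b b f $  — match b
step 6: stack=$ f b  input=b f $  — match b
step 7: stack=$ f  input=f $  — match f
Accept reached after 7 steps.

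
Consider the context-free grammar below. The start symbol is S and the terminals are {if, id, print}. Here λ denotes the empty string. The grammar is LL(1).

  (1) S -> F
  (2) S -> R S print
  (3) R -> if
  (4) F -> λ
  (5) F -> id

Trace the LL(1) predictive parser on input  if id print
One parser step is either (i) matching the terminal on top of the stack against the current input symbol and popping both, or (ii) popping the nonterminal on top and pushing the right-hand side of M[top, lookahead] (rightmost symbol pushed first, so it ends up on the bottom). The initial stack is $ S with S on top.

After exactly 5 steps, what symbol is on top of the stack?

     Stack         Input          Action
  1  $ S           if id print $  expand S -> R S print
  2  $ print S R   if id print $  expand R -> if
  3  $ print S if  if id print $  match if
  4  $ print S     id print $     expand S -> F
  5  $ print F     id print $     expand F -> id
Stack after step 5: $ print id (top = id).

id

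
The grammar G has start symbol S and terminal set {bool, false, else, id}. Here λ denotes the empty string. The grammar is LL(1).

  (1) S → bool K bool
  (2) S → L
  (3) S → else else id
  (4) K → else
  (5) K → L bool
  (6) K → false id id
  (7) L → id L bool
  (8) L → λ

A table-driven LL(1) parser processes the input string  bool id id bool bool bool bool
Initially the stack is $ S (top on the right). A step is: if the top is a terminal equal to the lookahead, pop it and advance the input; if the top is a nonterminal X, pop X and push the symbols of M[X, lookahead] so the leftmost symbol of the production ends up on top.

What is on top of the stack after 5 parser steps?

L

     Stack                  Input                             Action
  1  $ S                    bool id id bool bool bool bool $  expand S → bool K bool
  2  $ bool K bool          bool id id bool bool bool bool $  match bool
  3  $ bool K               id id bool bool bool bool $       expand K → L bool
  4  $ bool bool L          id id bool bool bool bool $       expand L → id L bool
  5  $ bool bool bool L id  id id bool bool bool bool $       match id
Stack after step 5: $ bool bool bool L (top = L).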